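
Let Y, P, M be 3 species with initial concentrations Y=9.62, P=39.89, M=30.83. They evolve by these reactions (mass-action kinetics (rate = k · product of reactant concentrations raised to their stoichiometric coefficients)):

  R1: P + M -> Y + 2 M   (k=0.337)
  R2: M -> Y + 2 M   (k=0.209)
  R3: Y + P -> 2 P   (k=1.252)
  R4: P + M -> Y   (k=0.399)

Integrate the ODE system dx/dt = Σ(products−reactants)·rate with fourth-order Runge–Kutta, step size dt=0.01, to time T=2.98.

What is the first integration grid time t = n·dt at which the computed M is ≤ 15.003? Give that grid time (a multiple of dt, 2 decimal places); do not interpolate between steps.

Threshold first reached at t = 0.35

RK4 with dt=0.01: 298 steps to T=2.98. Trajectory (selected grid times):
t=0.00: Y=9.62 P=39.89 M=30.83
t=0.33: Y=9.61 P=41.46 M=15.49
t=0.34: Y=9.38 P=41.72 M=15.13
t=0.35: Y=9.16 P=41.97 M=14.77
t=0.66: Y=4.10 P=47.69 M=6.62
t=0.99: Y=1.60 P=50.49 M=2.59
t=1.32: Y=0.60 P=51.60 M=0.97
t=1.66: Y=0.22 P=52.03 M=0.35
t=1.99: Y=0.08 P=52.18 M=0.13
t=2.32: Y=0.03 P=52.24 M=0.05
t=2.65: Y=0.01 P=52.26 M=0.02
t=2.98: Y=0.00 P=52.27 M=0.01
M(0.34)=15.126 > 15.003 but M(0.35)=14.770 ≤ 15.003, so the first grid time is t=0.35.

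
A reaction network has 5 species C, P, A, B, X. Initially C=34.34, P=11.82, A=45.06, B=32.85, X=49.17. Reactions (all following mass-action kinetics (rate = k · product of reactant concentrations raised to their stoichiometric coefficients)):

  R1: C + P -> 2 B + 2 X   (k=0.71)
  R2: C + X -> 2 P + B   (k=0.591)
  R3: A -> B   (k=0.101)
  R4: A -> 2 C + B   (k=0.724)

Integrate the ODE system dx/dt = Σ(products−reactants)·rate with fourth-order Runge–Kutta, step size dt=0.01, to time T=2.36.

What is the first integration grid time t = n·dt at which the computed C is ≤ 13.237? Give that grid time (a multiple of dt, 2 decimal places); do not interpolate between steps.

RK4 with dt=0.01: 236 steps to T=2.36. Trajectory (selected grid times):
t=0.00: C=34.34 P=11.82 A=45.06 B=32.85 X=49.17
t=0.02: C=14.63 P=31.56 A=44.32 B=62.01 X=50.43
t=0.03: C=8.98 P=35.83 A=43.96 B=71.44 X=52.45
t=0.26: C=0.76 P=48.43 A=36.36 B=110.76 X=61.41
t=0.52: C=0.55 P=55.02 A=29.34 B=136.47 X=67.35
t=0.79: C=0.40 P=60.31 A=23.48 B=157.95 X=72.50
t=1.05: C=0.31 P=64.30 A=18.95 B=174.57 X=76.55
t=1.31: C=0.24 P=67.49 A=15.29 B=187.99 X=79.85
t=1.57: C=0.18 P=70.04 A=12.34 B=198.81 X=82.54
t=1.84: C=0.14 P=72.15 A=9.87 B=207.85 X=84.79
t=2.10: C=0.11 P=73.78 A=7.97 B=214.84 X=86.54
t=2.36: C=0.09 P=75.09 A=6.43 B=220.48 X=87.95
C(0.02)=14.629 > 13.237 but C(0.03)=8.980 ≤ 13.237, so the first grid time is t=0.03.

Threshold first reached at t = 0.03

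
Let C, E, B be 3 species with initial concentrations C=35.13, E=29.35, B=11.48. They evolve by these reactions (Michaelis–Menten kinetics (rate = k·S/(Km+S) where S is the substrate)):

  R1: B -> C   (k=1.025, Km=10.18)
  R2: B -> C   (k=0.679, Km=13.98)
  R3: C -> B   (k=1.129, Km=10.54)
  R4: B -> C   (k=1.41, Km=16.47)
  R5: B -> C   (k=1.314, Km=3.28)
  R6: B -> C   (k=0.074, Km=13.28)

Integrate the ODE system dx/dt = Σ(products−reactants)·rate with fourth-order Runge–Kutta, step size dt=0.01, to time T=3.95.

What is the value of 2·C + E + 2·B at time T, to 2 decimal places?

Check how each reaction changes W = 2·C + E + 2·B (weight of products minus weight of reactants):
R1: B -> C: (2·1) − (2·1) = 2 − 2 = 0
R2: B -> C: (2·1) − (2·1) = 2 − 2 = 0
R3: C -> B: (2·1) − (2·1) = 2 − 2 = 0
R4: B -> C: (2·1) − (2·1) = 2 − 2 = 0
R5: B -> C: (2·1) − (2·1) = 2 − 2 = 0
R6: B -> C: (2·1) − (2·1) = 2 − 2 = 0
Every reaction leaves W unchanged, so W is conserved and no simulation is needed: W(T) = W(0) = 2·35.13 + 29.35 + 2·11.48 = 122.57

Value at T = 122.57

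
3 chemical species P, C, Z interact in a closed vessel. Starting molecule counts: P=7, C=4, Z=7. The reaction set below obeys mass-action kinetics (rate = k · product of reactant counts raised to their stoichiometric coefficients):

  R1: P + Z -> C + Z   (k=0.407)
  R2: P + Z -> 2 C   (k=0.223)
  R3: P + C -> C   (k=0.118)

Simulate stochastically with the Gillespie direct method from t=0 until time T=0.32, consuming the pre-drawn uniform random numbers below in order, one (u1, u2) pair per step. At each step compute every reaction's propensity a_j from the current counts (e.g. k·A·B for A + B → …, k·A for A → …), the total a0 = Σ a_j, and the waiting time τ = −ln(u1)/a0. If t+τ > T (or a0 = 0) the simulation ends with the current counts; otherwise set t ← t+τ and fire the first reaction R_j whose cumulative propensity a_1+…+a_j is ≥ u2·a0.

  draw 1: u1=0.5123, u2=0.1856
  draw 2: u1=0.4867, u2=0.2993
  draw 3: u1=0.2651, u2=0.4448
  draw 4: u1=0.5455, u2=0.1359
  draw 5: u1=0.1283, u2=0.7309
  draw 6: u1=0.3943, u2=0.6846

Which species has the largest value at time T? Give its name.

Dominant species at T: C

t=0.000: P=7 C=4 Z=7
Draw 1: a1=19.943, a2=10.927, a3=3.304, a0=34.174; τ=−ln(0.5123)/34.174=0.020 → t=0.020; u2·a0=0.1856·34.174=6.343 ≤ a1=19.943 → R1 fires; P=6 C=5 Z=7
Draw 2: a1=17.094, a2=9.366, a3=3.540, a0=30.000; τ=−ln(0.4867)/30.000=0.024 → t=0.044; u2·a0=0.2993·30.000=8.979 ≤ a1=17.094 → R1 fires; P=5 C=6 Z=7
Draw 3: a1=14.245, a2=7.805, a3=3.540, a0=25.590; τ=−ln(0.2651)/25.590=0.052 → t=0.095; u2·a0=0.4448·25.590=11.382 ≤ a1=14.245 → R1 fires; P=4 C=7 Z=7
Draw 4: a1=11.396, a2=6.244, a3=3.304, a0=20.944; τ=−ln(0.5455)/20.944=0.029 → t=0.124; u2·a0=0.1359·20.944=2.846 ≤ a1=11.396 → R1 fires; P=3 C=8 Z=7
Draw 5: a1=8.547, a2=4.683, a3=2.832, a0=16.062; τ=−ln(0.1283)/16.062=0.128 → t=0.252; u2·a0=0.7309·16.062=11.740; a1=8.547 < 11.740 ≤ a1+a2=13.230 → R2 fires; P=2 C=10 Z=6
Draw 6: a1=4.884, a2=2.676, a3=2.360, a0=9.920; τ=−ln(0.3943)/9.920=0.094 → t=0.346 > T=0.32: stop.
At T=0.32: P=2 C=10 Z=6; the largest is C.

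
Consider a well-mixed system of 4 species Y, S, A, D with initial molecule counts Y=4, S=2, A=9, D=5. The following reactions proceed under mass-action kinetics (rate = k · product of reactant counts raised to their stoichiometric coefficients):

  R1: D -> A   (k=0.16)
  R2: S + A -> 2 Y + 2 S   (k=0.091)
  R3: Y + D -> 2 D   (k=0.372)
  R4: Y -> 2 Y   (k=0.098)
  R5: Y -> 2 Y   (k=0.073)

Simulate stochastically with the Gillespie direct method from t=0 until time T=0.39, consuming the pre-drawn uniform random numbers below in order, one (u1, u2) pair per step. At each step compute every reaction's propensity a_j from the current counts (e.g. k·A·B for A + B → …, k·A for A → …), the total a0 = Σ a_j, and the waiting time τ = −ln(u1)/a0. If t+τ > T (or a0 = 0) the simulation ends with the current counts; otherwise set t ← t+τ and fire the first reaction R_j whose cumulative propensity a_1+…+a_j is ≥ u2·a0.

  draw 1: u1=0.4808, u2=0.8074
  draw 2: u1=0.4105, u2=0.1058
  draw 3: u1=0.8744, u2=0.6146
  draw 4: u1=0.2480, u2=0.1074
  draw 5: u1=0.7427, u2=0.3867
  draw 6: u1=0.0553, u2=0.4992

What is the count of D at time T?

D at T = 8

t=0.000: Y=4 S=2 A=9 D=5
Draw 1: a1=0.800, a2=1.638, a3=7.440, a4=0.392, a5=0.292, a0=10.562; τ=−ln(0.4808)/10.562=0.069 → t=0.069; u2·a0=0.8074·10.562=8.528; a1+a2=2.438 < 8.528 ≤ a1+…+a3=9.878 → R3 fires; Y=3 S=2 A=9 D=6
Draw 2: a1=0.960, a2=1.638, a3=6.696, a4=0.294, a5=0.219, a0=9.807; τ=−ln(0.4105)/9.807=0.091 → t=0.160; u2·a0=0.1058·9.807=1.038; a1=0.960 < 1.038 ≤ a1+a2=2.598 → R2 fires; Y=5 S=3 A=8 D=6
Draw 3: a1=0.960, a2=2.184, a3=11.160, a4=0.490, a5=0.365, a0=15.159; τ=−ln(0.8744)/15.159=0.009 → t=0.169; u2·a0=0.6146·15.159=9.317; a1+a2=3.144 < 9.317 ≤ a1+…+a3=14.304 → R3 fires; Y=4 S=3 A=8 D=7
Draw 4: a1=1.120, a2=2.184, a3=10.416, a4=0.392, a5=0.292, a0=14.404; τ=−ln(0.2480)/14.404=0.097 → t=0.266; u2·a0=0.1074·14.404=1.547; a1=1.120 < 1.547 ≤ a1+a2=3.304 → R2 fires; Y=6 S=4 A=7 D=7
Draw 5: a1=1.120, a2=2.548, a3=15.624, a4=0.588, a5=0.438, a0=20.318; τ=−ln(0.7427)/20.318=0.015 → t=0.280; u2·a0=0.3867·20.318=7.857; a1+a2=3.668 < 7.857 ≤ a1+…+a3=19.292 → R3 fires; Y=5 S=4 A=7 D=8
Draw 6: a1=1.280, a2=2.548, a3=14.880, a4=0.490, a5=0.365, a0=19.563; τ=−ln(0.0553)/19.563=0.148 → t=0.428 > T=0.39: stop.
Read off D at T=0.39: 8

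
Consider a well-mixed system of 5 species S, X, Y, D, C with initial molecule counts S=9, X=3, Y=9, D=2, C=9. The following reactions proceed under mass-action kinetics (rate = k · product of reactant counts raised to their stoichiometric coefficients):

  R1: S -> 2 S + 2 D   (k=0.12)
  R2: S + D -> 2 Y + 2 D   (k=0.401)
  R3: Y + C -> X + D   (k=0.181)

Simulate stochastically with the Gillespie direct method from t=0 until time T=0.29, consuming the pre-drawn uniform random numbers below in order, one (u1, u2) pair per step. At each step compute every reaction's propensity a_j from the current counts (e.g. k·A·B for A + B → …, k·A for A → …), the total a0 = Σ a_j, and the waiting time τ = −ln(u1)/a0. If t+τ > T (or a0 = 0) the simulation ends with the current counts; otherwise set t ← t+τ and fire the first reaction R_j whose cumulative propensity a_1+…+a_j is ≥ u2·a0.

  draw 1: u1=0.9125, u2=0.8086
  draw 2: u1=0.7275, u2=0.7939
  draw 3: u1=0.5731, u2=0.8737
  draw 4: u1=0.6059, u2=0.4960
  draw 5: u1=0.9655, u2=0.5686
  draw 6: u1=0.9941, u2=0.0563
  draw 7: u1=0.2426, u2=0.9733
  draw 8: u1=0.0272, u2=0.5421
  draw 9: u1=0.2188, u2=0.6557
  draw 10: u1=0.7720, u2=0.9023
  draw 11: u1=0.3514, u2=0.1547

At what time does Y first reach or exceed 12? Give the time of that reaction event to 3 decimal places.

Threshold first reached at t = 0.061

t=0.000: S=9 X=3 Y=9 D=2 C=9
Draw 1: a1=1.080, a2=7.218, a3=14.661, a0=22.959; τ=−ln(0.9125)/22.959=0.004 → t=0.004; u2·a0=0.8086·22.959=18.565; a1+a2=8.298 < 18.565 ≤ a1+…+a3=22.959 → R3 fires; S=9 X=4 Y=8 D=3 C=8
Draw 2: a1=1.080, a2=10.827, a3=11.584, a0=23.491; τ=−ln(0.7275)/23.491=0.014 → t=0.018; u2·a0=0.7939·23.491=18.650; a1+a2=11.907 < 18.650 ≤ a1+…+a3=23.491 → R3 fires; S=9 X=5 Y=7 D=4 C=7
Draw 3: a1=1.080, a2=14.436, a3=8.869, a0=24.385; τ=−ln(0.5731)/24.385=0.023 → t=0.040; u2·a0=0.8737·24.385=21.305; a1+a2=15.516 < 21.305 ≤ a1+…+a3=24.385 → R3 fires; S=9 X=6 Y=6 D=5 C=6
Draw 4: a1=1.080, a2=18.045, a3=6.516, a0=25.641; τ=−ln(0.6059)/25.641=0.020 → t=0.060; u2·a0=0.4960·25.641=12.718; a1=1.080 < 12.718 ≤ a1+a2=19.125 → R2 fires; S=8 X=6 Y=8 D=6 C=6
Draw 5: a1=0.960, a2=19.248, a3=8.688, a0=28.896; τ=−ln(0.9655)/28.896=0.001 → t=0.061; u2·a0=0.5686·28.896=16.430; a1=0.960 < 16.430 ≤ a1+a2=20.208 → R2 fires; S=7 X=6 Y=10 D=7 C=6
Draw 6: a1=0.840, a2=19.649, a3=10.860, a0=31.349; τ=−ln(0.9941)/31.349=0.000 → t=0.061; u2·a0=0.0563·31.349=1.765; a1=0.840 < 1.765 ≤ a1+a2=20.489 → R2 fires; S=6 X=6 Y=12 D=8 C=6
Draw 7: a1=0.720, a2=19.248, a3=13.032, a0=33.000; τ=−ln(0.2426)/33.000=0.043 → t=0.104; u2·a0=0.9733·33.000=32.119; a1+a2=19.968 < 32.119 ≤ a1+…+a3=33.000 → R3 fires; S=6 X=7 Y=11 D=9 C=5
Draw 8: a1=0.720, a2=21.654, a3=9.955, a0=32.329; τ=−ln(0.0272)/32.329=0.111 → t=0.216; u2·a0=0.5421·32.329=17.526; a1=0.720 < 17.526 ≤ a1+a2=22.374 → R2 fires; S=5 X=7 Y=13 D=10 C=5
Draw 9: a1=0.600, a2=20.050, a3=11.765, a0=32.415; τ=−ln(0.2188)/32.415=0.047 → t=0.263; u2·a0=0.6557·32.415=21.255; a1+a2=20.650 < 21.255 ≤ a1+…+a3=32.415 → R3 fires; S=5 X=8 Y=12 D=11 C=4
Draw 10: a1=0.600, a2=22.055, a3=8.688, a0=31.343; τ=−ln(0.7720)/31.343=0.008 → t=0.271; u2·a0=0.9023·31.343=28.281; a1+a2=22.655 < 28.281 ≤ a1+…+a3=31.343 → R3 fires; S=5 X=9 Y=11 D=12 C=3
Draw 11: a1=0.600, a2=24.060, a3=5.973, a0=30.633; τ=−ln(0.3514)/30.633=0.034 → t=0.305 > T=0.29: stop.
Y first becomes ≥ 12 when it reaches 12 at the event at t=0.061.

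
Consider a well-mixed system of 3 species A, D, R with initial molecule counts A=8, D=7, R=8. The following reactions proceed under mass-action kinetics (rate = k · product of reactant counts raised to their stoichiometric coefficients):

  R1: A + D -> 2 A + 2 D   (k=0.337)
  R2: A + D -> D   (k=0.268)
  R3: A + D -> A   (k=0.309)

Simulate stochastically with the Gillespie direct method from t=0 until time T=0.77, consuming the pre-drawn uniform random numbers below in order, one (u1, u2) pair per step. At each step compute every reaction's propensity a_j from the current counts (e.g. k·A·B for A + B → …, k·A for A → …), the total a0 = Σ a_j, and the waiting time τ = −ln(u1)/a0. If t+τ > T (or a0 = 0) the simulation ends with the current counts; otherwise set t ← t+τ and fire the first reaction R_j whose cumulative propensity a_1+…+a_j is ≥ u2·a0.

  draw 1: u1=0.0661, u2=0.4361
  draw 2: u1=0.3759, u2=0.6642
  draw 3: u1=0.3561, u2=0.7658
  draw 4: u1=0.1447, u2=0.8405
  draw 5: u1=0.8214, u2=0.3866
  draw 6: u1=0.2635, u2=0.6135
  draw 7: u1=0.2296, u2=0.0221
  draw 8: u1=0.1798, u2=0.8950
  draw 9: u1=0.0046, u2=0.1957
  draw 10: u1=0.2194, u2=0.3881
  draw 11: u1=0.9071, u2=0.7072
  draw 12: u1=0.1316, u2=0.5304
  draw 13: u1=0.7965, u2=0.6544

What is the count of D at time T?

D at T = 4

t=0.000: A=8 D=7 R=8
Draw 1: a1=18.872, a2=15.008, a3=17.304, a0=51.184; τ=−ln(0.0661)/51.184=0.053 → t=0.053; u2·a0=0.4361·51.184=22.321; a1=18.872 < 22.321 ≤ a1+a2=33.880 → R2 fires; A=7 D=7 R=8
Draw 2: a1=16.513, a2=13.132, a3=15.141, a0=44.786; τ=−ln(0.3759)/44.786=0.022 → t=0.075; u2·a0=0.6642·44.786=29.747; a1+a2=29.645 < 29.747 ≤ a1+…+a3=44.786 → R3 fires; A=7 D=6 R=8
Draw 3: a1=14.154, a2=11.256, a3=12.978, a0=38.388; τ=−ln(0.3561)/38.388=0.027 → t=0.102; u2·a0=0.7658·38.388=29.398; a1+a2=25.410 < 29.398 ≤ a1+…+a3=38.388 → R3 fires; A=7 D=5 R=8
Draw 4: a1=11.795, a2=9.380, a3=10.815, a0=31.990; τ=−ln(0.1447)/31.990=0.060 → t=0.162; u2·a0=0.8405·31.990=26.888; a1+a2=21.175 < 26.888 ≤ a1+…+a3=31.990 → R3 fires; A=7 D=4 R=8
Draw 5: a1=9.436, a2=7.504, a3=8.652, a0=25.592; τ=−ln(0.8214)/25.592=0.008 → t=0.170; u2·a0=0.3866·25.592=9.894; a1=9.436 < 9.894 ≤ a1+a2=16.940 → R2 fires; A=6 D=4 R=8
Draw 6: a1=8.088, a2=6.432, a3=7.416, a0=21.936; τ=−ln(0.2635)/21.936=0.061 → t=0.231; u2·a0=0.6135·21.936=13.458; a1=8.088 < 13.458 ≤ a1+a2=14.520 → R2 fires; A=5 D=4 R=8
Draw 7: a1=6.740, a2=5.360, a3=6.180, a0=18.280; τ=−ln(0.2296)/18.280=0.080 → t=0.311; u2·a0=0.0221·18.280=0.404 ≤ a1=6.740 → R1 fires; A=6 D=5 R=8
Draw 8: a1=10.110, a2=8.040, a3=9.270, a0=27.420; τ=−ln(0.1798)/27.420=0.063 → t=0.374; u2·a0=0.8950·27.420=24.541; a1+a2=18.150 < 24.541 ≤ a1+…+a3=27.420 → R3 fires; A=6 D=4 R=8
Draw 9: a1=8.088, a2=6.432, a3=7.416, a0=21.936; τ=−ln(0.0046)/21.936=0.245 → t=0.619; u2·a0=0.1957·21.936=4.293 ≤ a1=8.088 → R1 fires; A=7 D=5 R=8
Draw 10: a1=11.795, a2=9.380, a3=10.815, a0=31.990; τ=−ln(0.2194)/31.990=0.047 → t=0.667; u2·a0=0.3881·31.990=12.415; a1=11.795 < 12.415 ≤ a1+a2=21.175 → R2 fires; A=6 D=5 R=8
Draw 11: a1=10.110, a2=8.040, a3=9.270, a0=27.420; τ=−ln(0.9071)/27.420=0.004 → t=0.670; u2·a0=0.7072·27.420=19.391; a1+a2=18.150 < 19.391 ≤ a1+…+a3=27.420 → R3 fires; A=6 D=4 R=8
Draw 12: a1=8.088, a2=6.432, a3=7.416, a0=21.936; τ=−ln(0.1316)/21.936=0.092 → t=0.763; u2·a0=0.5304·21.936=11.635; a1=8.088 < 11.635 ≤ a1+a2=14.520 → R2 fires; A=5 D=4 R=8
Draw 13: a1=6.740, a2=5.360, a3=6.180, a0=18.280; τ=−ln(0.7965)/18.280=0.012 → t=0.775 > T=0.77: stop.
Read off D at T=0.77: 4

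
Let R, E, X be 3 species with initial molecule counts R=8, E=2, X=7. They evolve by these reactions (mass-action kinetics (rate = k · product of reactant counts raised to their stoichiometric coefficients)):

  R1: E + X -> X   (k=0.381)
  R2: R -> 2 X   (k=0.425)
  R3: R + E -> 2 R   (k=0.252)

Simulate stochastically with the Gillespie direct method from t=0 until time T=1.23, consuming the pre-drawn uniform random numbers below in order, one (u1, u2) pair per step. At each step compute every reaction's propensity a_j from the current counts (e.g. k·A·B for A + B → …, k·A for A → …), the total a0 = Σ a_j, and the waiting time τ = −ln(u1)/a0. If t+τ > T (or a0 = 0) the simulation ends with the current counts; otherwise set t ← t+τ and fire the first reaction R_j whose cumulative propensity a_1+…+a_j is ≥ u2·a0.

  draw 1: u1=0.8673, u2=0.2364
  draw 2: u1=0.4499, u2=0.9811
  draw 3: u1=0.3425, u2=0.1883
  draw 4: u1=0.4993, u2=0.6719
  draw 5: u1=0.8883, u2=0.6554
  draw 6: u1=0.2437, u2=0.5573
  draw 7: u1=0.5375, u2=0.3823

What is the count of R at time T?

R at T = 5

t=0.000: R=8 E=2 X=7
Draw 1: a1=5.334, a2=3.400, a3=4.032, a0=12.766; τ=−ln(0.8673)/12.766=0.011 → t=0.011; u2·a0=0.2364·12.766=3.018 ≤ a1=5.334 → R1 fires; R=8 E=1 X=7
Draw 2: a1=2.667, a2=3.400, a3=2.016, a0=8.083; τ=−ln(0.4499)/8.083=0.099 → t=0.110; u2·a0=0.9811·8.083=7.930; a1+a2=6.067 < 7.930 ≤ a1+…+a3=8.083 → R3 fires; R=9 E=0 X=7
Draw 3: a1=0.000, a2=3.825, a3=0.000, a0=3.825; τ=−ln(0.3425)/3.825=0.280 → t=0.390; u2·a0=0.1883·3.825=0.720; a1=0.000 < 0.720 ≤ a1+a2=3.825 → R2 fires; R=8 E=0 X=9
Draw 4: a1=0.000, a2=3.400, a3=0.000, a0=3.400; τ=−ln(0.4993)/3.400=0.204 → t=0.594; u2·a0=0.6719·3.400=2.284; a1=0.000 < 2.284 ≤ a1+a2=3.400 → R2 fires; R=7 E=0 X=11
Draw 5: a1=0.000, a2=2.975, a3=0.000, a0=2.975; τ=−ln(0.8883)/2.975=0.040 → t=0.634; u2·a0=0.6554·2.975=1.950; a1=0.000 < 1.950 ≤ a1+a2=2.975 → R2 fires; R=6 E=0 X=13
Draw 6: a1=0.000, a2=2.550, a3=0.000, a0=2.550; τ=−ln(0.2437)/2.550=0.554 → t=1.188; u2·a0=0.5573·2.550=1.421; a1=0.000 < 1.421 ≤ a1+a2=2.550 → R2 fires; R=5 E=0 X=15
Draw 7: a1=0.000, a2=2.125, a3=0.000, a0=2.125; τ=−ln(0.5375)/2.125=0.292 → t=1.480 > T=1.23: stop.
Read off R at T=1.23: 5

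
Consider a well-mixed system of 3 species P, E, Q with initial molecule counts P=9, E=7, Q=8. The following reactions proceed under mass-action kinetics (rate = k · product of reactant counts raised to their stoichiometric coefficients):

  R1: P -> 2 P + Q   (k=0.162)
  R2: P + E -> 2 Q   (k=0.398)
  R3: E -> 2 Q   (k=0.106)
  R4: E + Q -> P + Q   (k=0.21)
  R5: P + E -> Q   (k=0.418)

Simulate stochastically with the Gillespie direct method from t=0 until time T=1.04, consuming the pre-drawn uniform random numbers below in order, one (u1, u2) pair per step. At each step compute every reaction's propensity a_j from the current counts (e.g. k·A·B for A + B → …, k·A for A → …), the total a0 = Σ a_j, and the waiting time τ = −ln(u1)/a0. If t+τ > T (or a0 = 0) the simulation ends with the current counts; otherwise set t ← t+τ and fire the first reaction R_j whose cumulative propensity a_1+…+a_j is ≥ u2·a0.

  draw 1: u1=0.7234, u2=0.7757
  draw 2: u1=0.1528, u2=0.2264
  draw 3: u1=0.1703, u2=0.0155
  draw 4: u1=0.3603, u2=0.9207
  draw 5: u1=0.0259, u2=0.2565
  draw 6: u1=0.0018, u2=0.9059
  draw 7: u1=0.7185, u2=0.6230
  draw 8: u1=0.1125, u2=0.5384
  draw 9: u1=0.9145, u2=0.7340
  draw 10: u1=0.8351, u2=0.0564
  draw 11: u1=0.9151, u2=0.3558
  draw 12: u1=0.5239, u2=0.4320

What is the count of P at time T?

t=0.000: P=9 E=7 Q=8
Draw 1: a1=1.458, a2=25.074, a3=0.742, a4=11.760, a5=26.334, a0=65.368; τ=−ln(0.7234)/65.368=0.005 → t=0.005; u2·a0=0.7757·65.368=50.706; a1+…+a4=39.034 < 50.706 ≤ a1+…+a5=65.368 → R5 fires; P=8 E=6 Q=9
Draw 2: a1=1.296, a2=19.104, a3=0.636, a4=11.340, a5=20.064, a0=52.440; τ=−ln(0.1528)/52.440=0.036 → t=0.041; u2·a0=0.2264·52.440=11.872; a1=1.296 < 11.872 ≤ a1+a2=20.400 → R2 fires; P=7 E=5 Q=11
Draw 3: a1=1.134, a2=13.930, a3=0.530, a4=11.550, a5=14.630, a0=41.774; τ=−ln(0.1703)/41.774=0.042 → t=0.083; u2·a0=0.0155·41.774=0.647 ≤ a1=1.134 → R1 fires; P=8 E=5 Q=12
Draw 4: a1=1.296, a2=15.920, a3=0.530, a4=12.600, a5=16.720, a0=47.066; τ=−ln(0.3603)/47.066=0.022 → t=0.105; u2·a0=0.9207·47.066=43.334; a1+…+a4=30.346 < 43.334 ≤ a1+…+a5=47.066 → R5 fires; P=7 E=4 Q=13
Draw 5: a1=1.134, a2=11.144, a3=0.424, a4=10.920, a5=11.704, a0=35.326; τ=−ln(0.0259)/35.326=0.103 → t=0.208; u2·a0=0.2565·35.326=9.061; a1=1.134 < 9.061 ≤ a1+a2=12.278 → R2 fires; P=6 E=3 Q=15
Draw 6: a1=0.972, a2=7.164, a3=0.318, a4=9.450, a5=7.524, a0=25.428; τ=−ln(0.0018)/25.428=0.249 → t=0.457; u2·a0=0.9059·25.428=23.035; a1+…+a4=17.904 < 23.035 ≤ a1+…+a5=25.428 → R5 fires; P=5 E=2 Q=16
Draw 7: a1=0.810, a2=3.980, a3=0.212, a4=6.720, a5=4.180, a0=15.902; τ=−ln(0.7185)/15.902=0.021 → t=0.478; u2·a0=0.6230·15.902=9.907; a1+…+a3=5.002 < 9.907 ≤ a1+…+a4=11.722 → R4 fires; P=6 E=1 Q=16
Draw 8: a1=0.972, a2=2.388, a3=0.106, a4=3.360, a5=2.508, a0=9.334; τ=−ln(0.1125)/9.334=0.234 → t=0.712; u2·a0=0.5384·9.334=5.025; a1+…+a3=3.466 < 5.025 ≤ a1+…+a4=6.826 → R4 fires; P=7 E=0 Q=16
Draw 9: a1=1.134, a2=0.000, a3=0.000, a4=0.000, a5=0.000, a0=1.134; τ=−ln(0.9145)/1.134=0.079 → t=0.790; u2·a0=0.7340·1.134=0.832 ≤ a1=1.134 → R1 fires; P=8 E=0 Q=17
Draw 10: a1=1.296, a2=0.000, a3=0.000, a4=0.000, a5=0.000, a0=1.296; τ=−ln(0.8351)/1.296=0.139 → t=0.930; u2·a0=0.0564·1.296=0.073 ≤ a1=1.296 → R1 fires; P=9 E=0 Q=18
Draw 11: a1=1.458, a2=0.000, a3=0.000, a4=0.000, a5=0.000, a0=1.458; τ=−ln(0.9151)/1.458=0.061 → t=0.990; u2·a0=0.3558·1.458=0.519 ≤ a1=1.458 → R1 fires; P=10 E=0 Q=19
Draw 12: a1=1.620, a2=0.000, a3=0.000, a4=0.000, a5=0.000, a0=1.620; τ=−ln(0.5239)/1.620=0.399 → t=1.389 > T=1.04: stop.
Read off P at T=1.04: 10

P at T = 10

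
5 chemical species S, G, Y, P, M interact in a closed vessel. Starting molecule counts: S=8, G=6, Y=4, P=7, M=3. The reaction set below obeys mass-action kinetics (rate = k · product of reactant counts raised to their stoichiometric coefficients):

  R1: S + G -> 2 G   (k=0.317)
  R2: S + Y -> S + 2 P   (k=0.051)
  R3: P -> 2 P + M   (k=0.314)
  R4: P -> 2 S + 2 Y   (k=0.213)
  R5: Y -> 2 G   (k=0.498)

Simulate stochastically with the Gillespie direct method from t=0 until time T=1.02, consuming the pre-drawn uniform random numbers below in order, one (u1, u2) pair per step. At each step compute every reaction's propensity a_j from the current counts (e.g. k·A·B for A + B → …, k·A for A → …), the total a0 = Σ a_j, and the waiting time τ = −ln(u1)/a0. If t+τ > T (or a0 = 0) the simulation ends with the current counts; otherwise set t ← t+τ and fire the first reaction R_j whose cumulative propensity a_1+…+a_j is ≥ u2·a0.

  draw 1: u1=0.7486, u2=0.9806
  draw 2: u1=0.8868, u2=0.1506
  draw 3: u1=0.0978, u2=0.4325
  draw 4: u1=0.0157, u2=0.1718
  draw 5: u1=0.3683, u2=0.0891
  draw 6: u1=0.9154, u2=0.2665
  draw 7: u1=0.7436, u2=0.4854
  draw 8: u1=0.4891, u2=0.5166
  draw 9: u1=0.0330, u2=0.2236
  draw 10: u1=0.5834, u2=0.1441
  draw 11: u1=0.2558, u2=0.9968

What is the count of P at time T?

P at T = 8

t=0.000: S=8 G=6 Y=4 P=7 M=3
Draw 1: a1=15.216, a2=1.632, a3=2.198, a4=1.491, a5=1.992, a0=22.529; τ=−ln(0.7486)/22.529=0.013 → t=0.013; u2·a0=0.9806·22.529=22.092; a1+…+a4=20.537 < 22.092 ≤ a1+…+a5=22.529 → R5 fires; S=8 G=8 Y=3 P=7 M=3
Draw 2: a1=20.288, a2=1.224, a3=2.198, a4=1.491, a5=1.494, a0=26.695; τ=−ln(0.8868)/26.695=0.005 → t=0.017; u2·a0=0.1506·26.695=4.020 ≤ a1=20.288 → R1 fires; S=7 G=9 Y=3 P=7 M=3
Draw 3: a1=19.971, a2=1.071, a3=2.198, a4=1.491, a5=1.494, a0=26.225; τ=−ln(0.0978)/26.225=0.089 → t=0.106; u2·a0=0.4325·26.225=11.342 ≤ a1=19.971 → R1 fires; S=6 G=10 Y=3 P=7 M=3
Draw 4: a1=19.020, a2=0.918, a3=2.198, a4=1.491, a5=1.494, a0=25.121; τ=−ln(0.0157)/25.121=0.165 → t=0.271; u2·a0=0.1718·25.121=4.316 ≤ a1=19.020 → R1 fires; S=5 G=11 Y=3 P=7 M=3
Draw 5: a1=17.435, a2=0.765, a3=2.198, a4=1.491, a5=1.494, a0=23.383; τ=−ln(0.3683)/23.383=0.043 → t=0.314; u2·a0=0.0891·23.383=2.083 ≤ a1=17.435 → R1 fires; S=4 G=12 Y=3 P=7 M=3
Draw 6: a1=15.216, a2=0.612, a3=2.198, a4=1.491, a5=1.494, a0=21.011; τ=−ln(0.9154)/21.011=0.004 → t=0.318; u2·a0=0.2665·21.011=5.599 ≤ a1=15.216 → R1 fires; S=3 G=13 Y=3 P=7 M=3
Draw 7: a1=12.363, a2=0.459, a3=2.198, a4=1.491, a5=1.494, a0=18.005; τ=−ln(0.7436)/18.005=0.016 → t=0.335; u2·a0=0.4854·18.005=8.740 ≤ a1=12.363 → R1 fires; S=2 G=14 Y=3 P=7 M=3
Draw 8: a1=8.876, a2=0.306, a3=2.198, a4=1.491, a5=1.494, a0=14.365; τ=−ln(0.4891)/14.365=0.050 → t=0.385; u2·a0=0.5166·14.365=7.421 ≤ a1=8.876 → R1 fires; S=1 G=15 Y=3 P=7 M=3
Draw 9: a1=4.755, a2=0.153, a3=2.198, a4=1.491, a5=1.494, a0=10.091; τ=−ln(0.0330)/10.091=0.338 → t=0.723; u2·a0=0.2236·10.091=2.256 ≤ a1=4.755 → R1 fires; S=0 G=16 Y=3 P=7 M=3
Draw 10: a1=0.000, a2=0.000, a3=2.198, a4=1.491, a5=1.494, a0=5.183; τ=−ln(0.5834)/5.183=0.104 → t=0.827; u2·a0=0.1441·5.183=0.747; a1+a2=0.000 < 0.747 ≤ a1+…+a3=2.198 → R3 fires; S=0 G=16 Y=3 P=8 M=4
Draw 11: a1=0.000, a2=0.000, a3=2.512, a4=1.704, a5=1.494, a0=5.710; τ=−ln(0.2558)/5.710=0.239 → t=1.065 > T=1.02: stop.
Read off P at T=1.02: 8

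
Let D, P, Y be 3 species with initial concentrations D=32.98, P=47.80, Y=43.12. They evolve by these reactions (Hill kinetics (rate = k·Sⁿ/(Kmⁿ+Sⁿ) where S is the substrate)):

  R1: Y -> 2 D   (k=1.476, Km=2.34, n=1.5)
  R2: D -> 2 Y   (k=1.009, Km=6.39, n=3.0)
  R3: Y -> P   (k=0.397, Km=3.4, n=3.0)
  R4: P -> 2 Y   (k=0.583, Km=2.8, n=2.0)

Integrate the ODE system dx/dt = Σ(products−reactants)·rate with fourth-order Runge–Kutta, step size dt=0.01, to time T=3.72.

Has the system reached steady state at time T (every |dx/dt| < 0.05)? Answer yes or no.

RK4 with dt=0.01: 372 steps to T=3.72. Trajectory (selected grid times):
t=0.00: D=32.98 P=47.80 Y=43.12
t=0.41: D=33.76 P=47.72 Y=43.66
t=0.83: D=34.57 P=47.65 Y=44.21
t=1.24: D=35.35 P=47.57 Y=44.75
t=1.65: D=36.14 P=47.50 Y=45.29
t=2.07: D=36.94 P=47.42 Y=45.84
t=2.48: D=37.73 P=47.34 Y=46.38
t=2.89: D=38.51 P=47.27 Y=46.91
t=3.31: D=39.32 P=47.19 Y=47.47
t=3.72: D=40.10 P=47.11 Y=48.01
Rates at T: R1=1.4603, R2=1.0049, R3=0.3969, R4=0.5809
dx/dt at T (Σ net stoichiometry × rate): D=+1.9156, P=-0.1841, Y=+1.3146
Largest |dx/dt| is |+1.9156| (D) ≥ 0.05 → not steady.

Steady state at T: no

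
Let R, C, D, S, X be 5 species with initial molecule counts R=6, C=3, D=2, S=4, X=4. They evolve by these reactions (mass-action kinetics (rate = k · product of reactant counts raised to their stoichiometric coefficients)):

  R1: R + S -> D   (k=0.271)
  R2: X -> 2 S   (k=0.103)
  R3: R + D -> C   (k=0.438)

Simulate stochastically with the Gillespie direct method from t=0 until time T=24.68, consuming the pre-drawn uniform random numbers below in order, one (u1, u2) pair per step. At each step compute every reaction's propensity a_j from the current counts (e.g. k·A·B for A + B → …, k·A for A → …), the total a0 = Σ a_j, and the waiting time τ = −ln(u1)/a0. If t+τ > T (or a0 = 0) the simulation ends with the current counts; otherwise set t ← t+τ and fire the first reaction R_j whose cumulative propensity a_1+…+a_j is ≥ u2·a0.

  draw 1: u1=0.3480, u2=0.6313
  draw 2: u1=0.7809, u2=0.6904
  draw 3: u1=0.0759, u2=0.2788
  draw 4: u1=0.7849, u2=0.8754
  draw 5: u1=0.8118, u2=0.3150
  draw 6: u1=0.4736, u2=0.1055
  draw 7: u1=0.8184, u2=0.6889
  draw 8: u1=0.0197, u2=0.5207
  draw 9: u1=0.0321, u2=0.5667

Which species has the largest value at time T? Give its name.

Dominant species at T: C

t=0.000: R=6 C=3 D=2 S=4 X=4
Draw 1: a1=6.504, a2=0.412, a3=5.256, a0=12.172; τ=−ln(0.3480)/12.172=0.087 → t=0.087; u2·a0=0.6313·12.172=7.684; a1+a2=6.916 < 7.684 ≤ a1+…+a3=12.172 → R3 fires; R=5 C=4 D=1 S=4 X=4
Draw 2: a1=5.420, a2=0.412, a3=2.190, a0=8.022; τ=−ln(0.7809)/8.022=0.031 → t=0.118; u2·a0=0.6904·8.022=5.538; a1=5.420 < 5.538 ≤ a1+a2=5.832 → R2 fires; R=5 C=4 D=1 S=6 X=3
Draw 3: a1=8.130, a2=0.309, a3=2.190, a0=10.629; τ=−ln(0.0759)/10.629=0.243 → t=0.360; u2·a0=0.2788·10.629=2.963 ≤ a1=8.130 → R1 fires; R=4 C=4 D=2 S=5 X=3
Draw 4: a1=5.420, a2=0.309, a3=3.504, a0=9.233; τ=−ln(0.7849)/9.233=0.026 → t=0.386; u2·a0=0.8754·9.233=8.083; a1+a2=5.729 < 8.083 ≤ a1+…+a3=9.233 → R3 fires; R=3 C=5 D=1 S=5 X=3
Draw 5: a1=4.065, a2=0.309, a3=1.314, a0=5.688; τ=−ln(0.8118)/5.688=0.037 → t=0.423; u2·a0=0.3150·5.688=1.792 ≤ a1=4.065 → R1 fires; R=2 C=5 D=2 S=4 X=3
Draw 6: a1=2.168, a2=0.309, a3=1.752, a0=4.229; τ=−ln(0.4736)/4.229=0.177 → t=0.600; u2·a0=0.1055·4.229=0.446 ≤ a1=2.168 → R1 fires; R=1 C=5 D=3 S=3 X=3
Draw 7: a1=0.813, a2=0.309, a3=1.314, a0=2.436; τ=−ln(0.8184)/2.436=0.082 → t=0.682; u2·a0=0.6889·2.436=1.678; a1+a2=1.122 < 1.678 ≤ a1+…+a3=2.436 → R3 fires; R=0 C=6 D=2 S=3 X=3
Draw 8: a1=0.000, a2=0.309, a3=0.000, a0=0.309; τ=−ln(0.0197)/0.309=12.709 → t=13.391; u2·a0=0.5207·0.309=0.161; a1=0.000 < 0.161 ≤ a1+a2=0.309 → R2 fires; R=0 C=6 D=2 S=5 X=2
Draw 9: a1=0.000, a2=0.206, a3=0.000, a0=0.206; τ=−ln(0.0321)/0.206=16.694 → t=30.085 > T=24.68: stop.
At T=24.68: R=0 C=6 D=2 S=5 X=2; the largest is C.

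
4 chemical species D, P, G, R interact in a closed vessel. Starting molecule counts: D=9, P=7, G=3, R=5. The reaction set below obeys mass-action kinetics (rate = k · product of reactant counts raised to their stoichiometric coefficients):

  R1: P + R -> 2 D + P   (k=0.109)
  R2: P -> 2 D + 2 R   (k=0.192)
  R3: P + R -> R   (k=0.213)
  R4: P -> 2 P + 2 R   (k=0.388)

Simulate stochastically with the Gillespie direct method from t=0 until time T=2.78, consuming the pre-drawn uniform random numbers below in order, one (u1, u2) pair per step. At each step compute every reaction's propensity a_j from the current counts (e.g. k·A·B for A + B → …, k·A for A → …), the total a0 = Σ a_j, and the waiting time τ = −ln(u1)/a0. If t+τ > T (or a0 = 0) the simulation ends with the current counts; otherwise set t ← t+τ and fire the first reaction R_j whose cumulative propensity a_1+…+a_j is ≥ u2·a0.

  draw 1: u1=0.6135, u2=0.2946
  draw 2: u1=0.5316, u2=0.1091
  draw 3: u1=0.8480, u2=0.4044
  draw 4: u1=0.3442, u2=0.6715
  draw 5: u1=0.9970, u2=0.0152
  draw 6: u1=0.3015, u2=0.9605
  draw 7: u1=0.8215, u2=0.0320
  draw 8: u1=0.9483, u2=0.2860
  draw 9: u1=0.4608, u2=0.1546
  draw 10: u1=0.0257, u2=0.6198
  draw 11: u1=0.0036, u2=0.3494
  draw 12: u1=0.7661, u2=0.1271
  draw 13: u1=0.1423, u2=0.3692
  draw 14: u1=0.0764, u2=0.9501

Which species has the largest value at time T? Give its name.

t=0.000: D=9 P=7 G=3 R=5
Draw 1: a1=3.815, a2=1.344, a3=7.455, a4=2.716, a0=15.330; τ=−ln(0.6135)/15.330=0.032 → t=0.032; u2·a0=0.2946·15.330=4.516; a1=3.815 < 4.516 ≤ a1+a2=5.159 → R2 fires; D=11 P=6 G=3 R=7
Draw 2: a1=4.578, a2=1.152, a3=8.946, a4=2.328, a0=17.004; τ=−ln(0.5316)/17.004=0.037 → t=0.069; u2·a0=0.1091·17.004=1.855 ≤ a1=4.578 → R1 fires; D=13 P=6 G=3 R=6
Draw 3: a1=3.924, a2=1.152, a3=7.668, a4=2.328, a0=15.072; τ=−ln(0.8480)/15.072=0.011 → t=0.080; u2·a0=0.4044·15.072=6.095; a1+a2=5.076 < 6.095 ≤ a1+…+a3=12.744 → R3 fires; D=13 P=5 G=3 R=6
Draw 4: a1=3.270, a2=0.960, a3=6.390, a4=1.940, a0=12.560; τ=−ln(0.3442)/12.560=0.085 → t=0.165; u2·a0=0.6715·12.560=8.434; a1+a2=4.230 < 8.434 ≤ a1+…+a3=10.620 → R3 fires; D=13 P=4 G=3 R=6
Draw 5: a1=2.616, a2=0.768, a3=5.112, a4=1.552, a0=10.048; τ=−ln(0.9970)/10.048=0.000 → t=0.165; u2·a0=0.0152·10.048=0.153 ≤ a1=2.616 → R1 fires; D=15 P=4 G=3 R=5
Draw 6: a1=2.180, a2=0.768, a3=4.260, a4=1.552, a0=8.760; τ=−ln(0.3015)/8.760=0.137 → t=0.302; u2·a0=0.9605·8.760=8.414; a1+…+a3=7.208 < 8.414 ≤ a1+…+a4=8.760 → R4 fires; D=15 P=5 G=3 R=7
Draw 7: a1=3.815, a2=0.960, a3=7.455, a4=1.940, a0=14.170; τ=−ln(0.8215)/14.170=0.014 → t=0.316; u2·a0=0.0320·14.170=0.453 ≤ a1=3.815 → R1 fires; D=17 P=5 G=3 R=6
Draw 8: a1=3.270, a2=0.960, a3=6.390, a4=1.940, a0=12.560; τ=−ln(0.9483)/12.560=0.004 → t=0.320; u2·a0=0.2860·12.560=3.592; a1=3.270 < 3.592 ≤ a1+a2=4.230 → R2 fires; D=19 P=4 G=3 R=8
Draw 9: a1=3.488, a2=0.768, a3=6.816, a4=1.552, a0=12.624; τ=−ln(0.4608)/12.624=0.061 → t=0.382; u2·a0=0.1546·12.624=1.952 ≤ a1=3.488 → R1 fires; D=21 P=4 G=3 R=7
Draw 10: a1=3.052, a2=0.768, a3=5.964, a4=1.552, a0=11.336; τ=−ln(0.0257)/11.336=0.323 → t=0.705; u2·a0=0.6198·11.336=7.026; a1+a2=3.820 < 7.026 ≤ a1+…+a3=9.784 → R3 fires; D=21 P=3 G=3 R=7
Draw 11: a1=2.289, a2=0.576, a3=4.473, a4=1.164, a0=8.502; τ=−ln(0.0036)/8.502=0.662 → t=1.366; u2·a0=0.3494·8.502=2.971; a1+a2=2.865 < 2.971 ≤ a1+…+a3=7.338 → R3 fires; D=21 P=2 G=3 R=7
Draw 12: a1=1.526, a2=0.384, a3=2.982, a4=0.776, a0=5.668; τ=−ln(0.7661)/5.668=0.047 → t=1.413; u2·a0=0.1271·5.668=0.720 ≤ a1=1.526 → R1 fires; D=23 P=2 G=3 R=6
Draw 13: a1=1.308, a2=0.384, a3=2.556, a4=0.776, a0=5.024; τ=−ln(0.1423)/5.024=0.388 → t=1.801; u2·a0=0.3692·5.024=1.855; a1+a2=1.692 < 1.855 ≤ a1+…+a3=4.248 → R3 fires; D=23 P=1 G=3 R=6
Draw 14: a1=0.654, a2=0.192, a3=1.278, a4=0.388, a0=2.512; τ=−ln(0.0764)/2.512=1.024 → t=2.825 > T=2.78: stop.
At T=2.78: D=23 P=1 G=3 R=6; the largest is D.

Dominant species at T: D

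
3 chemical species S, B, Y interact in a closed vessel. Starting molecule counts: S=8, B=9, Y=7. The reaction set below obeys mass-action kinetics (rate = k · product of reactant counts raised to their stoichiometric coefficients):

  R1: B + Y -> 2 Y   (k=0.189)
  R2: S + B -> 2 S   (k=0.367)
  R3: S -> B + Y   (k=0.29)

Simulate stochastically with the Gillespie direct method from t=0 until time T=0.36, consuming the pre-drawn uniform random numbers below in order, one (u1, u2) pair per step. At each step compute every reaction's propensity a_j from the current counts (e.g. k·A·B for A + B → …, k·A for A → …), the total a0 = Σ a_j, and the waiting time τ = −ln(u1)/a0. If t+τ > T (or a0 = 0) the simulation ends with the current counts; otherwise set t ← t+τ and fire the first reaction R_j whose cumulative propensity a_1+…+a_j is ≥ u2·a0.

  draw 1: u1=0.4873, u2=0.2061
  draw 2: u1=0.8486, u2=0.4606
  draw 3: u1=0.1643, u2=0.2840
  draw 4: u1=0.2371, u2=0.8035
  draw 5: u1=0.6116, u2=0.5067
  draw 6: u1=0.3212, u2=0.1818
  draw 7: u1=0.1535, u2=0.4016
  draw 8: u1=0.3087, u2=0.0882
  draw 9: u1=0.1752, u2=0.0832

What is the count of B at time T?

t=0.000: S=8 B=9 Y=7
Draw 1: a1=11.907, a2=26.424, a3=2.320, a0=40.651; τ=−ln(0.4873)/40.651=0.018 → t=0.018; u2·a0=0.2061·40.651=8.378 ≤ a1=11.907 → R1 fires; S=8 B=8 Y=8
Draw 2: a1=12.096, a2=23.488, a3=2.320, a0=37.904; τ=−ln(0.8486)/37.904=0.004 → t=0.022; u2·a0=0.4606·37.904=17.459; a1=12.096 < 17.459 ≤ a1+a2=35.584 → R2 fires; S=9 B=7 Y=8
Draw 3: a1=10.584, a2=23.121, a3=2.610, a0=36.315; τ=−ln(0.1643)/36.315=0.050 → t=0.072; u2·a0=0.2840·36.315=10.313 ≤ a1=10.584 → R1 fires; S=9 B=6 Y=9
Draw 4: a1=10.206, a2=19.818, a3=2.610, a0=32.634; τ=−ln(0.2371)/32.634=0.044 → t=0.116; u2·a0=0.8035·32.634=26.221; a1=10.206 < 26.221 ≤ a1+a2=30.024 → R2 fires; S=10 B=5 Y=9
Draw 5: a1=8.505, a2=18.350, a3=2.900, a0=29.755; τ=−ln(0.6116)/29.755=0.017 → t=0.132; u2·a0=0.5067·29.755=15.077; a1=8.505 < 15.077 ≤ a1+a2=26.855 → R2 fires; S=11 B=4 Y=9
Draw 6: a1=6.804, a2=16.148, a3=3.190, a0=26.142; τ=−ln(0.3212)/26.142=0.043 → t=0.176; u2·a0=0.1818·26.142=4.753 ≤ a1=6.804 → R1 fires; S=11 B=3 Y=10
Draw 7: a1=5.670, a2=12.111, a3=3.190, a0=20.971; τ=−ln(0.1535)/20.971=0.089 → t=0.265; u2·a0=0.4016·20.971=8.422; a1=5.670 < 8.422 ≤ a1+a2=17.781 → R2 fires; S=12 B=2 Y=10
Draw 8: a1=3.780, a2=8.808, a3=3.480, a0=16.068; τ=−ln(0.3087)/16.068=0.073 → t=0.338; u2·a0=0.0882·16.068=1.417 ≤ a1=3.780 → R1 fires; S=12 B=1 Y=11
Draw 9: a1=2.079, a2=4.404, a3=3.480, a0=9.963; τ=−ln(0.1752)/9.963=0.175 → t=0.513 > T=0.36: stop.
Read off B at T=0.36: 1

B at T = 1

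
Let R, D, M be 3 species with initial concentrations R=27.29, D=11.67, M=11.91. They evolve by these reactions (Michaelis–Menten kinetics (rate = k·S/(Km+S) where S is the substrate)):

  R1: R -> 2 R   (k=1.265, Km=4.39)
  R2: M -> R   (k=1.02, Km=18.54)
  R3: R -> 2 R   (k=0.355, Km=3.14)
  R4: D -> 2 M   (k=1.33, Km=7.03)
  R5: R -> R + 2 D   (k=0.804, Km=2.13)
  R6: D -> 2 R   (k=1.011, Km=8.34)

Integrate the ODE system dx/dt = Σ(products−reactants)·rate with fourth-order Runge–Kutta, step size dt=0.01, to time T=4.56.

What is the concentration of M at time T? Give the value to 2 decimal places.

RK4 with dt=0.01: 456 steps to T=4.56. Trajectory (selected grid times):
t=0.00: R=27.29 D=11.67 M=11.91
t=0.51: R=28.82 D=11.71 M=12.55
t=1.01: R=30.33 D=11.75 M=13.17
t=1.52: R=31.88 D=11.79 M=13.80
t=2.03: R=33.45 D=11.83 M=14.43
t=2.53: R=34.99 D=11.87 M=15.04
t=3.04: R=36.57 D=11.92 M=15.65
t=3.55: R=38.16 D=11.96 M=16.27
t=4.05: R=39.73 D=12.01 M=16.87
t=4.56: R=41.34 D=12.05 M=17.47
Read off M at T=4.56: 17.47

M at T = 17.47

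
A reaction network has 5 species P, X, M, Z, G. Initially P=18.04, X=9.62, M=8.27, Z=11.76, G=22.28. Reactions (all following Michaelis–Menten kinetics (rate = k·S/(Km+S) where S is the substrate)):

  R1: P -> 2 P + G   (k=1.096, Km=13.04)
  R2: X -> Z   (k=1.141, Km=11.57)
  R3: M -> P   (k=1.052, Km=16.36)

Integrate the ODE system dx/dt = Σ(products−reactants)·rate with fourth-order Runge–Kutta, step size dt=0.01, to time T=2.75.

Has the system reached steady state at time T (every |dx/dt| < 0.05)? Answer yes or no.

RK4 with dt=0.01: 275 steps to T=2.75. Trajectory (selected grid times):
t=0.00: P=18.04 X=9.62 M=8.27 Z=11.76 G=22.28
t=0.31: P=18.35 X=9.46 M=8.16 Z=11.92 G=22.48
t=0.61: P=18.64 X=9.31 M=8.06 Z=12.07 G=22.67
t=0.92: P=18.95 X=9.15 M=7.95 Z=12.23 G=22.87
t=1.22: P=19.25 X=9.00 M=7.85 Z=12.38 G=23.07
t=1.53: P=19.56 X=8.85 M=7.74 Z=12.53 G=23.27
t=1.83: P=19.86 X=8.70 M=7.64 Z=12.68 G=23.47
t=2.14: P=20.17 X=8.55 M=7.54 Z=12.83 G=23.67
t=2.44: P=20.47 X=8.40 M=7.44 Z=12.98 G=23.87
t=2.75: P=20.78 X=8.25 M=7.34 Z=13.13 G=24.08
Rates at T: R1=0.6734, R2=0.4751, R3=0.3257
dx/dt at T (Σ net stoichiometry × rate): P=+0.9991, X=-0.4751, M=-0.3257, Z=+0.4751, G=+0.6734
Largest |dx/dt| is |+0.9991| (P) ≥ 0.05 → not steady.

Steady state at T: no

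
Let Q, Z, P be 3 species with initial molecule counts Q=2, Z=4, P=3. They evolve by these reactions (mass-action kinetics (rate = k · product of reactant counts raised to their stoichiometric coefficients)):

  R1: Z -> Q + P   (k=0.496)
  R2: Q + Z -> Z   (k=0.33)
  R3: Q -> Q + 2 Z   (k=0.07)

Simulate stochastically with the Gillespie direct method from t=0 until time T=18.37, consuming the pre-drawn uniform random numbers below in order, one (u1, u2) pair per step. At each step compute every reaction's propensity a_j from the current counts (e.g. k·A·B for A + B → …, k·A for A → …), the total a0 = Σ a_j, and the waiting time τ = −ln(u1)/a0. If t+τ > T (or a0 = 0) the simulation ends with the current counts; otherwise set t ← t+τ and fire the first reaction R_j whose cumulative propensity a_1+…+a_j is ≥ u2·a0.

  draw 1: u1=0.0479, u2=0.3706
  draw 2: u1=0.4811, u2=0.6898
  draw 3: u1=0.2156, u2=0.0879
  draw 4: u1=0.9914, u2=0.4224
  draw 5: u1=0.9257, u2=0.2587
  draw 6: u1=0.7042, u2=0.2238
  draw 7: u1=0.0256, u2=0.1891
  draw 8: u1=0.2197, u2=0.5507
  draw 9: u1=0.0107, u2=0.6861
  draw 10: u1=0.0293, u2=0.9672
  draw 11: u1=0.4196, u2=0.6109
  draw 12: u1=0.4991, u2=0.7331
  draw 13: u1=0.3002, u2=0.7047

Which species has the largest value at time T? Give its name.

t=0.000: Q=2 Z=4 P=3
Draw 1: a1=1.984, a2=2.640, a3=0.140, a0=4.764; τ=−ln(0.0479)/4.764=0.638 → t=0.638; u2·a0=0.3706·4.764=1.766 ≤ a1=1.984 → R1 fires; Q=3 Z=3 P=4
Draw 2: a1=1.488, a2=2.970, a3=0.210, a0=4.668; τ=−ln(0.4811)/4.668=0.157 → t=0.795; u2·a0=0.6898·4.668=3.220; a1=1.488 < 3.220 ≤ a1+a2=4.458 → R2 fires; Q=2 Z=3 P=4
Draw 3: a1=1.488, a2=1.980, a3=0.140, a0=3.608; τ=−ln(0.2156)/3.608=0.425 → t=1.220; u2·a0=0.0879·3.608=0.317 ≤ a1=1.488 → R1 fires; Q=3 Z=2 P=5
Draw 4: a1=0.992, a2=1.980, a3=0.210, a0=3.182; τ=−ln(0.9914)/3.182=0.003 → t=1.223; u2·a0=0.4224·3.182=1.344; a1=0.992 < 1.344 ≤ a1+a2=2.972 → R2 fires; Q=2 Z=2 P=5
Draw 5: a1=0.992, a2=1.320, a3=0.140, a0=2.452; τ=−ln(0.9257)/2.452=0.031 → t=1.254; u2·a0=0.2587·2.452=0.634 ≤ a1=0.992 → R1 fires; Q=3 Z=1 P=6
Draw 6: a1=0.496, a2=0.990, a3=0.210, a0=1.696; τ=−ln(0.7042)/1.696=0.207 → t=1.461; u2·a0=0.2238·1.696=0.380 ≤ a1=0.496 → R1 fires; Q=4 Z=0 P=7
Draw 7: a1=0.000, a2=0.000, a3=0.280, a0=0.280; τ=−ln(0.0256)/0.280=13.090 → t=14.551; u2·a0=0.1891·0.280=0.053; a1+a2=0.000 < 0.053 ≤ a1+…+a3=0.280 → R3 fires; Q=4 Z=2 P=7
Draw 8: a1=0.992, a2=2.640, a3=0.280, a0=3.912; τ=−ln(0.2197)/3.912=0.387 → t=14.938; u2·a0=0.5507·3.912=2.154; a1=0.992 < 2.154 ≤ a1+a2=3.632 → R2 fires; Q=3 Z=2 P=7
Draw 9: a1=0.992, a2=1.980, a3=0.210, a0=3.182; τ=−ln(0.0107)/3.182=1.426 → t=16.364; u2·a0=0.6861·3.182=2.183; a1=0.992 < 2.183 ≤ a1+a2=2.972 → R2 fires; Q=2 Z=2 P=7
Draw 10: a1=0.992, a2=1.320, a3=0.140, a0=2.452; τ=−ln(0.0293)/2.452=1.440 → t=17.804; u2·a0=0.9672·2.452=2.372; a1+a2=2.312 < 2.372 ≤ a1+…+a3=2.452 → R3 fires; Q=2 Z=4 P=7
Draw 11: a1=1.984, a2=2.640, a3=0.140, a0=4.764; τ=−ln(0.4196)/4.764=0.182 → t=17.986; u2·a0=0.6109·4.764=2.910; a1=1.984 < 2.910 ≤ a1+a2=4.624 → R2 fires; Q=1 Z=4 P=7
Draw 12: a1=1.984, a2=1.320, a3=0.070, a0=3.374; τ=−ln(0.4991)/3.374=0.206 → t=18.192; u2·a0=0.7331·3.374=2.473; a1=1.984 < 2.473 ≤ a1+a2=3.304 → R2 fires; Q=0 Z=4 P=7
Draw 13: a1=1.984, a2=0.000, a3=0.000, a0=1.984; τ=−ln(0.3002)/1.984=0.607 → t=18.799 > T=18.37: stop.
At T=18.37: Q=0 Z=4 P=7; the largest is P.

Dominant species at T: P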